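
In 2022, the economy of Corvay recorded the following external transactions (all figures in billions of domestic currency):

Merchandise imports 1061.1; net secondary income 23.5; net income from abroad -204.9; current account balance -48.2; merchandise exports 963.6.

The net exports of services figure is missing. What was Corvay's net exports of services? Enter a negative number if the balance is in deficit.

Current account = goods balance + services balance + net primary income + net secondary income
Sum of the known components = -278.9
Net exports of services = CA - (known components) = -48.2 - (-278.9) = 230.7

230.7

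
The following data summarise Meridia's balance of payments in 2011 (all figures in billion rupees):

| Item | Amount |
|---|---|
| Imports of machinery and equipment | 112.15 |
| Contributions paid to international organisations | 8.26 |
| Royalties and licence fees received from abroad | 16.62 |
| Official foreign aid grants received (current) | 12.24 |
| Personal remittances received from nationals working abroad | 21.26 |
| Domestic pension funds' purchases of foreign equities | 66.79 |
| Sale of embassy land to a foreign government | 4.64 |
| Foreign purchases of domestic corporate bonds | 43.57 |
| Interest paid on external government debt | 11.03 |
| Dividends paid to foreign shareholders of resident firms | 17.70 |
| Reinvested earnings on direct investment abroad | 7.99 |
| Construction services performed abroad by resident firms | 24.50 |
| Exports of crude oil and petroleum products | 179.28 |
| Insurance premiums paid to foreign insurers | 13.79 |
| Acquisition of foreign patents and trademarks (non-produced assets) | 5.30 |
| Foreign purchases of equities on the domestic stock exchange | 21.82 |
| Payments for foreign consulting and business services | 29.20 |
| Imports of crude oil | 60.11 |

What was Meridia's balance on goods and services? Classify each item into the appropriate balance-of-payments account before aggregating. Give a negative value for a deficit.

5.15

Goods: -112.15 - 60.11 + 179.28 = 7.02
Services: -29.20 - 13.79 + 24.50 + 16.62 = -1.87
Trade balance = 7.02 + (-1.87) = 5.15
(Excluded from the trade balance — secondary income: contributions paid to international organisations 8.26, official foreign aid grants received (current) 12.24, personal remittances received from nationals working abroad 21.26; financial account: domestic pension funds' purchases of foreign equities 66.79, foreign purchases of domestic corporate bonds 43.57, foreign purchases of equities on the domestic stock exchange 21.82; capital account: sale of embassy land to a foreign government 4.64, acquisition of foreign patents and trademarks (non-produced assets) 5.30; primary income: interest paid on external government debt 11.03, dividends paid to foreign shareholders of resident firms 17.70, reinvested earnings on direct investment abroad 7.99.)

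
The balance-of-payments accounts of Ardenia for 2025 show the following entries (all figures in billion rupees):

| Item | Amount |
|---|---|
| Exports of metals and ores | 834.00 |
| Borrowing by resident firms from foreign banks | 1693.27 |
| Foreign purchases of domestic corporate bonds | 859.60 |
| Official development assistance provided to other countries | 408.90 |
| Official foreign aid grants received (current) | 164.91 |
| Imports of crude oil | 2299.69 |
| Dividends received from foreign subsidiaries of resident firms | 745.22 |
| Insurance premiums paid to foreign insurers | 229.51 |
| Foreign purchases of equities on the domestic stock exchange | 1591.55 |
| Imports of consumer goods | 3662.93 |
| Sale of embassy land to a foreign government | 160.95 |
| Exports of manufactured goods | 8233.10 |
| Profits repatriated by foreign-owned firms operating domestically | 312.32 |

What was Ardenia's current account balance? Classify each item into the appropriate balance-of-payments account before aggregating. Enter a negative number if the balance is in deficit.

Goods: -2299.69 - 3662.93 + 834.00 + 8233.10 = 3104.48
Services: -229.51
Primary income: -312.32 + 745.22 = 432.90
Secondary income: 164.91 - 408.90 = -243.99
Current account = 3104.48 + (-229.51) + 432.90 + (-243.99) = 3063.88
(Excluded from the current account — financial account: borrowing by resident firms from foreign banks 1693.27, foreign purchases of domestic corporate bonds 859.60, foreign purchases of equities on the domestic stock exchange 1591.55; capital account: sale of embassy land to a foreign government 160.95.)

3063.88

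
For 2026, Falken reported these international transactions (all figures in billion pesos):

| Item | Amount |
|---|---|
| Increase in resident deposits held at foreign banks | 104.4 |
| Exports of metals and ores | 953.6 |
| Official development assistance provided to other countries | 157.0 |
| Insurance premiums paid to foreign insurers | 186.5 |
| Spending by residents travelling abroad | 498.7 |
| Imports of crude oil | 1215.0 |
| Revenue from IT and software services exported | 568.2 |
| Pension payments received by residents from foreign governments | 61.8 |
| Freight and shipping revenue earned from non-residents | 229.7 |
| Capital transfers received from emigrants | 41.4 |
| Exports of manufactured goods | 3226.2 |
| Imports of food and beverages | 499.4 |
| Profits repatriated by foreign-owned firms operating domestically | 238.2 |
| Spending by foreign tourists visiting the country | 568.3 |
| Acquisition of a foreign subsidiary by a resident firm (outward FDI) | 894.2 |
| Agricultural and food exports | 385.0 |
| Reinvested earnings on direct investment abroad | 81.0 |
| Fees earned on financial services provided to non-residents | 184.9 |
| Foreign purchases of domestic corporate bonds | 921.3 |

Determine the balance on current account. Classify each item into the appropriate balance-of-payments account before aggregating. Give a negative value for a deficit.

3463.9

Goods: 385.0 - 1215.0 + 953.6 - 499.4 + 3226.2 = 2850.4
Services: 568.3 + 568.2 + 229.7 - 186.5 + 184.9 - 498.7 = 865.9
Primary income: -238.2 + 81.0 = -157.2
Secondary income: -157.0 + 61.8 = -95.2
Current account = 2850.4 + 865.9 + (-157.2) + (-95.2) = 3463.9
(Excluded from the current account — financial account: increase in resident deposits held at foreign banks 104.4, acquisition of a foreign subsidiary by a resident firm (outward FDI) 894.2, foreign purchases of domestic corporate bonds 921.3; capital account: capital transfers received from emigrants 41.4.)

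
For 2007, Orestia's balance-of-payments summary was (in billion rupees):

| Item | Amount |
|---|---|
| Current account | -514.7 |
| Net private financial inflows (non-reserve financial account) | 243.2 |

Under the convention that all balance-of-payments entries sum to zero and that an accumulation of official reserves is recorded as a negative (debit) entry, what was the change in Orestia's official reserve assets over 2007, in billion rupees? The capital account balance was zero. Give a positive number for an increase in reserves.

Official reserve transactions balance = -((-514.7) + 243.2) = 271.5
An accumulation of reserves is recorded as a debit (negative entry), so the change in the stock of reserves is the negative of that balance.
Change in official reserves = -(271.5) = -271.5

-271.5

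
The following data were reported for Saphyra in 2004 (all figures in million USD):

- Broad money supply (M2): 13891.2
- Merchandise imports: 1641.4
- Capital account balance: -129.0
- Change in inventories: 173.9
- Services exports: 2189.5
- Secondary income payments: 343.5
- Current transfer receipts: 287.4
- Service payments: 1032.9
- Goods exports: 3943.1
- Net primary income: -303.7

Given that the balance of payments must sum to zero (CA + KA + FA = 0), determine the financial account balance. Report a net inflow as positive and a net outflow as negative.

-2969.5

Goods balance = 3943.1 - 1641.4 = 2301.7
Services balance = 2189.5 - 1032.9 = 1156.6
Trade balance (goods + services) = 2301.7 + 1156.6 = 3458.3
Net primary income = -303.7
Net secondary income = 287.4 - 343.5 = -56.1
Current account = 3458.3 + (-303.7) + (-56.1) = 3098.5
Financial account = -(3098.5 + (-129.0)) = -2969.5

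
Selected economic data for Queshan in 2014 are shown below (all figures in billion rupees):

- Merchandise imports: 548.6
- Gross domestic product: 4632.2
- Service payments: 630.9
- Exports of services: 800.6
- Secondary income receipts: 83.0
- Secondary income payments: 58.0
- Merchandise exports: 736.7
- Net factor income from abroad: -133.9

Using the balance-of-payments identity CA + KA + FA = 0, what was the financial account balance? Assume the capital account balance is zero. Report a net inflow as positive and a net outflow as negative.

-248.9

Goods balance = 736.7 - 548.6 = 188.1
Services balance = 800.6 - 630.9 = 169.7
Trade balance (goods + services) = 188.1 + 169.7 = 357.8
Net primary income = -133.9
Net secondary income = 83.0 - 58.0 = 25.0
Current account = 357.8 + (-133.9) + 25.0 = 248.9
Financial account = -(248.9) = -248.9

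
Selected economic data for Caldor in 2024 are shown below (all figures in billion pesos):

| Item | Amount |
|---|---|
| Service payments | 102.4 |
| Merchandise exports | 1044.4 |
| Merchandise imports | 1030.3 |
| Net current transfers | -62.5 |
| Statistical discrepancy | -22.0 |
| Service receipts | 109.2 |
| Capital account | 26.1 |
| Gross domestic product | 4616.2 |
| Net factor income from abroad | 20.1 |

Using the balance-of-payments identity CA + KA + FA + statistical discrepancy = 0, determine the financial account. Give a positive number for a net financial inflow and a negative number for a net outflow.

Goods balance = 1044.4 - 1030.3 = 14.1
Services balance = 109.2 - 102.4 = 6.8
Trade balance (goods + services) = 14.1 + 6.8 = 20.9
Net primary income = 20.1
Net secondary income = -62.5
Current account = 20.9 + 20.1 + (-62.5) = -21.5
Financial account = -(-21.5 + 26.1 + (-22.0)) = 17.4

17.4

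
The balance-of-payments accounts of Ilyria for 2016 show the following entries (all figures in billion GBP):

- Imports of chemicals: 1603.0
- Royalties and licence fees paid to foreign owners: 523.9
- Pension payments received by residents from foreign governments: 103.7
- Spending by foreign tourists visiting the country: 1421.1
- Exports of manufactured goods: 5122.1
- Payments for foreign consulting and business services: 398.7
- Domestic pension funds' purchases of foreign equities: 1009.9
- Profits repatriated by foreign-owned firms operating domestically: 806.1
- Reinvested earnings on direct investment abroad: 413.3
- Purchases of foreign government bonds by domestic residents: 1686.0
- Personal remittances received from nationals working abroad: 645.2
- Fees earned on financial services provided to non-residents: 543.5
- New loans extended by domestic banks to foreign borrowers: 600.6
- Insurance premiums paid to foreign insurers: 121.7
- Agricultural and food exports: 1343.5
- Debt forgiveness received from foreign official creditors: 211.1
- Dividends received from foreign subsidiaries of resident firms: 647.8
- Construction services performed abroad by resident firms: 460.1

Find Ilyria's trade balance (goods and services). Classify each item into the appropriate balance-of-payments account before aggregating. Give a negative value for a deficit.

6243.0

Goods: -1603.0 + 5122.1 + 1343.5 = 4862.6
Services: -121.7 - 398.7 + 460.1 + 1421.1 - 523.9 + 543.5 = 1380.4
Trade balance = 4862.6 + 1380.4 = 6243.0
(Excluded from the trade balance — secondary income: pension payments received by residents from foreign governments 103.7, personal remittances received from nationals working abroad 645.2; financial account: domestic pension funds' purchases of foreign equities 1009.9, purchases of foreign government bonds by domestic residents 1686.0, new loans extended by domestic banks to foreign borrowers 600.6; primary income: profits repatriated by foreign-owned firms operating domestically 806.1, reinvested earnings on direct investment abroad 413.3, dividends received from foreign subsidiaries of resident firms 647.8; capital account: debt forgiveness received from foreign official creditors 211.1.)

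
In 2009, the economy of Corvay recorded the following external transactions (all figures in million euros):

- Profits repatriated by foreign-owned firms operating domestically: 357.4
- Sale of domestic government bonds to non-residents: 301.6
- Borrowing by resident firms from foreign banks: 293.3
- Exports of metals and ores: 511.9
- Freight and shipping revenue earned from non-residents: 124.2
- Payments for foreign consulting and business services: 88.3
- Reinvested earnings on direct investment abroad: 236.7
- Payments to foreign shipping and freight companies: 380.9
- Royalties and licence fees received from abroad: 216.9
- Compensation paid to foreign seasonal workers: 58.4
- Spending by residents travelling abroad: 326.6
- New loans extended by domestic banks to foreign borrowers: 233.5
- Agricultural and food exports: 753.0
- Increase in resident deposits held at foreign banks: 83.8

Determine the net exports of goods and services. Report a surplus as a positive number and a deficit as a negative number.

Goods: 511.9 + 753.0 = 1264.9
Services: 124.2 - 326.6 - 88.3 - 380.9 + 216.9 = -454.7
Trade balance = 1264.9 + (-454.7) = 810.2
(Excluded from the trade balance — primary income: profits repatriated by foreign-owned firms operating domestically 357.4, reinvested earnings on direct investment abroad 236.7, compensation paid to foreign seasonal workers 58.4; financial account: sale of domestic government bonds to non-residents 301.6, borrowing by resident firms from foreign banks 293.3, new loans extended by domestic banks to foreign borrowers 233.5, increase in resident deposits held at foreign banks 83.8.)

810.2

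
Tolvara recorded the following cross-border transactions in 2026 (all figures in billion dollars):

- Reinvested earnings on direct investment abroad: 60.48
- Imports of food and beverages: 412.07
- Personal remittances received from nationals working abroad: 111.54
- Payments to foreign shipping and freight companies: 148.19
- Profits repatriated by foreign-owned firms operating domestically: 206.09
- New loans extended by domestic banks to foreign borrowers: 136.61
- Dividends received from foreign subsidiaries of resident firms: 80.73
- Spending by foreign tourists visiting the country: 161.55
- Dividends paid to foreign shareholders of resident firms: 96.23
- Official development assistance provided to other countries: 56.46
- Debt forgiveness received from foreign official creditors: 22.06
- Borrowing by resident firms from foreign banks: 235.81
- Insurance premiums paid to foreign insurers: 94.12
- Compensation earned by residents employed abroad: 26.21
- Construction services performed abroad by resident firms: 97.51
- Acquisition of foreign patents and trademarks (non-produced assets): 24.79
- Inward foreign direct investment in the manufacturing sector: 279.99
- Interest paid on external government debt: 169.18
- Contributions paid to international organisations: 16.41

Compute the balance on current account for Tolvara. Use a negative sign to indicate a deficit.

-660.73

Goods: -412.07
Services: -148.19 + 97.51 + 161.55 - 94.12 = 16.75
Primary income: 80.73 - 169.18 - 96.23 - 206.09 + 26.21 + 60.48 = -304.08
Secondary income: -56.46 + 111.54 - 16.41 = 38.67
Current account = (-412.07) + 16.75 + (-304.08) + 38.67 = -660.73
(Excluded from the current account — financial account: new loans extended by domestic banks to foreign borrowers 136.61, borrowing by resident firms from foreign banks 235.81, inward foreign direct investment in the manufacturing sector 279.99; capital account: debt forgiveness received from foreign official creditors 22.06, acquisition of foreign patents and trademarks (non-produced assets) 24.79.)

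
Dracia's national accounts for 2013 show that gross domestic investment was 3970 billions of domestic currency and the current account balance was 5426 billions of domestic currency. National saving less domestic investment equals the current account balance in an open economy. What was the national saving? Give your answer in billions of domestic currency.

9396

S = I + CA = 3970 + 5426 = 9396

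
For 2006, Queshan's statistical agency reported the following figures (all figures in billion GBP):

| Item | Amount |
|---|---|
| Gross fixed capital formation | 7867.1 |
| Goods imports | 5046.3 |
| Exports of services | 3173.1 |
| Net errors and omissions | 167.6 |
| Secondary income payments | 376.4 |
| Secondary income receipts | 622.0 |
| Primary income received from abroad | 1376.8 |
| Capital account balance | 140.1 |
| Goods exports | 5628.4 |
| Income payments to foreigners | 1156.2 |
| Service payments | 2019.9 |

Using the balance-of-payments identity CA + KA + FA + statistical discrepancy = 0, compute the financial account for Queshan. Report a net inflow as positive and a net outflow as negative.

-2509.2

Goods balance = 5628.4 - 5046.3 = 582.1
Services balance = 3173.1 - 2019.9 = 1153.2
Trade balance (goods + services) = 582.1 + 1153.2 = 1735.3
Net primary income = 1376.8 - 1156.2 = 220.6
Net secondary income = 622.0 - 376.4 = 245.6
Current account = 1735.3 + 220.6 + 245.6 = 2201.5
Financial account = -(2201.5 + 140.1 + 167.6) = -2509.2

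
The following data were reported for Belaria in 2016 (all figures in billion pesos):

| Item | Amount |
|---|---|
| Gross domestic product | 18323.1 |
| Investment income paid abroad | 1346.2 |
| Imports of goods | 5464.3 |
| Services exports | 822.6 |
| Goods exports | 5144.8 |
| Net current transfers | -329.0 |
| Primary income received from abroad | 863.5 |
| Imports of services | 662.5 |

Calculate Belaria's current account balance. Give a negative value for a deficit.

Goods balance = 5144.8 - 5464.3 = -319.5
Services balance = 822.6 - 662.5 = 160.1
Trade balance (goods + services) = -319.5 + 160.1 = -159.4
Net primary income = 863.5 - 1346.2 = -482.7
Net secondary income = -329.0
Current account = -159.4 + (-482.7) + (-329.0) = -971.1

-971.1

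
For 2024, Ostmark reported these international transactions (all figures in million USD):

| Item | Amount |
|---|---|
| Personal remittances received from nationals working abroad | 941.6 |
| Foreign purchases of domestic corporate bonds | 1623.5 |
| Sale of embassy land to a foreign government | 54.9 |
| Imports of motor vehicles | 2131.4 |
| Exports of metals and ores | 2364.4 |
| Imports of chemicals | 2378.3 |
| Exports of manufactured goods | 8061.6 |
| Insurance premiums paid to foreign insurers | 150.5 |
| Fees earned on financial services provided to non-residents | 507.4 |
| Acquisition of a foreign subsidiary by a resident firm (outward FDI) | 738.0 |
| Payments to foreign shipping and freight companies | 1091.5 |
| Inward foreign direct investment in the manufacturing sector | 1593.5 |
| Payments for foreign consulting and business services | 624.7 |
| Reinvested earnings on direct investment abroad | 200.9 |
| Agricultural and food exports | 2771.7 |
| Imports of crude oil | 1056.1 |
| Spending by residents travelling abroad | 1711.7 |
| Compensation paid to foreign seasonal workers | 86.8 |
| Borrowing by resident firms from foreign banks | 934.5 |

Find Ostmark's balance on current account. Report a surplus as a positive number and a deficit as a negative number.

Goods: 2364.4 - 2378.3 + 2771.7 - 1056.1 - 2131.4 + 8061.6 = 7631.9
Services: -1711.7 - 1091.5 - 150.5 + 507.4 - 624.7 = -3071.0
Primary income: 200.9 - 86.8 = 114.1
Secondary income: 941.6
Current account = 7631.9 + (-3071.0) + 114.1 + 941.6 = 5616.6
(Excluded from the current account — financial account: foreign purchases of domestic corporate bonds 1623.5, acquisition of a foreign subsidiary by a resident firm (outward FDI) 738.0, inward foreign direct investment in the manufacturing sector 1593.5, borrowing by resident firms from foreign banks 934.5; capital account: sale of embassy land to a foreign government 54.9.)

5616.6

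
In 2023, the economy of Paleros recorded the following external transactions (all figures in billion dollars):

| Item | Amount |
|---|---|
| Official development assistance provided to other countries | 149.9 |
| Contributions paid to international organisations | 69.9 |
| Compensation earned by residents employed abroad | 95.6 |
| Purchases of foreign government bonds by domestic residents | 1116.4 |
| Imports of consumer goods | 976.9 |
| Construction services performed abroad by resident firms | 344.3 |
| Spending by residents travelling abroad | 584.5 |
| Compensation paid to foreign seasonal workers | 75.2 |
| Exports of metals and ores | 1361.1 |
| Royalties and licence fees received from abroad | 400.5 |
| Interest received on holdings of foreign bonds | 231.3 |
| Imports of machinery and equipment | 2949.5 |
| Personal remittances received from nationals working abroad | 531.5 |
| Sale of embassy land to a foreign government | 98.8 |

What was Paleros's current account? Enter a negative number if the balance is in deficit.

-1841.6

Goods: -976.9 - 2949.5 + 1361.1 = -2565.3
Services: 344.3 + 400.5 - 584.5 = 160.3
Primary income: 231.3 + 95.6 - 75.2 = 251.7
Secondary income: -69.9 + 531.5 - 149.9 = 311.7
Current account = (-2565.3) + 160.3 + 251.7 + 311.7 = -1841.6
(Excluded from the current account — financial account: purchases of foreign government bonds by domestic residents 1116.4; capital account: sale of embassy land to a foreign government 98.8.)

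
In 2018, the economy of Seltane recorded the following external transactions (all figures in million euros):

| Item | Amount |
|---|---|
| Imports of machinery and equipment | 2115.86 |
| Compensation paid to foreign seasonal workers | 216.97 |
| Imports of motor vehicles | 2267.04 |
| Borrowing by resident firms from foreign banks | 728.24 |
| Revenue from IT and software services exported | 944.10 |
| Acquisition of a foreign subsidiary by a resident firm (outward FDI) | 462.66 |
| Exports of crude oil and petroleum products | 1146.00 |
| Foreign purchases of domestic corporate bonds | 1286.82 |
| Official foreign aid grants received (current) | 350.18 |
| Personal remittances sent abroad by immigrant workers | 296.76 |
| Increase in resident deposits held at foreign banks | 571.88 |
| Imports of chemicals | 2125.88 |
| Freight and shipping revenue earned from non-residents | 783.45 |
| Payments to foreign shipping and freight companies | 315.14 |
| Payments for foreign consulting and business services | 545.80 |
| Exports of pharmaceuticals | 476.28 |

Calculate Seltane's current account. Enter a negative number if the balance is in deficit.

-4183.44

Goods: 1146.00 - 2115.86 + 476.28 - 2267.04 - 2125.88 = -4886.50
Services: -315.14 + 944.10 - 545.80 + 783.45 = 866.61
Primary income: -216.97
Secondary income: -296.76 + 350.18 = 53.42
Current account = (-4886.50) + 866.61 + (-216.97) + 53.42 = -4183.44
(Excluded from the current account — financial account: borrowing by resident firms from foreign banks 728.24, acquisition of a foreign subsidiary by a resident firm (outward FDI) 462.66, foreign purchases of domestic corporate bonds 1286.82, increase in resident deposits held at foreign banks 571.88.)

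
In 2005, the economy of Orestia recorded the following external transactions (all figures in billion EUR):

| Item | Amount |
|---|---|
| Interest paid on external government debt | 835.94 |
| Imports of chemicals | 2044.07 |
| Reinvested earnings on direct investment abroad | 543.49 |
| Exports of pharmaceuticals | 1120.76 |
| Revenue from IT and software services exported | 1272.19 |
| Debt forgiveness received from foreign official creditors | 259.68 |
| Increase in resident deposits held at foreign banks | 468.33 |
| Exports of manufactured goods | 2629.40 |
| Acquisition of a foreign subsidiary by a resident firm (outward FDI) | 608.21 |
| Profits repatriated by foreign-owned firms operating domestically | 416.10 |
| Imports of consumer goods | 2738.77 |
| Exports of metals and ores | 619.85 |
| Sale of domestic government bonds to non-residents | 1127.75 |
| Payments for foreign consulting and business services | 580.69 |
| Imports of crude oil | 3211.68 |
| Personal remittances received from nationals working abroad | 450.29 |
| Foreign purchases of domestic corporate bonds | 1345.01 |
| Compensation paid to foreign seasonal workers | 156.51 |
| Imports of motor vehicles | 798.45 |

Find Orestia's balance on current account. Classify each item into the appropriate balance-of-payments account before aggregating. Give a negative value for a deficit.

Goods: -3211.68 + 619.85 - 798.45 - 2738.77 + 2629.40 - 2044.07 + 1120.76 = -4422.96
Services: -580.69 + 1272.19 = 691.50
Primary income: -835.94 + 543.49 - 416.10 - 156.51 = -865.06
Secondary income: 450.29
Current account = (-4422.96) + 691.50 + (-865.06) + 450.29 = -4146.23
(Excluded from the current account — capital account: debt forgiveness received from foreign official creditors 259.68; financial account: increase in resident deposits held at foreign banks 468.33, acquisition of a foreign subsidiary by a resident firm (outward FDI) 608.21, sale of domestic government bonds to non-residents 1127.75, foreign purchases of domestic corporate bonds 1345.01.)

-4146.23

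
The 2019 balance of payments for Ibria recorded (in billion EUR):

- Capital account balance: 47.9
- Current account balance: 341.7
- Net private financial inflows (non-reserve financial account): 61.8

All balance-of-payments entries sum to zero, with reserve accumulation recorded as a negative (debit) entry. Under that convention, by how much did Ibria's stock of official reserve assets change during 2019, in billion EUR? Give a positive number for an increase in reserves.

451.4

Official reserve transactions balance = -(341.7 + 47.9 + 61.8) = -451.4
An accumulation of reserves is recorded as a debit (negative entry), so the change in the stock of reserves is the negative of that balance.
Change in official reserves = -(-451.4) = 451.4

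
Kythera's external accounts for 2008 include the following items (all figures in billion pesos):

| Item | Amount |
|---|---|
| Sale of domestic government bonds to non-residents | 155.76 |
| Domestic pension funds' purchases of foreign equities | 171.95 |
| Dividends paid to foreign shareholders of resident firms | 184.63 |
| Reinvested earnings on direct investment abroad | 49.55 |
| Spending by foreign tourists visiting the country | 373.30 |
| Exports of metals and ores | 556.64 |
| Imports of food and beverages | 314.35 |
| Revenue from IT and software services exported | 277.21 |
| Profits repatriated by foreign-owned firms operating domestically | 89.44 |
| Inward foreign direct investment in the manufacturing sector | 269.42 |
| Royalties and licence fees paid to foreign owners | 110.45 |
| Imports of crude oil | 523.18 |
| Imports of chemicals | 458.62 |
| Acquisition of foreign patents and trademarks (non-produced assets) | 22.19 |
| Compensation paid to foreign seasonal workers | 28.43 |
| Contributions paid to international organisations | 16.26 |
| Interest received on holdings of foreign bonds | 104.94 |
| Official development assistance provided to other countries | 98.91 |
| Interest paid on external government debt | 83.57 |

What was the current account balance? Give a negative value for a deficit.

Goods: -314.35 - 523.18 + 556.64 - 458.62 = -739.51
Services: 373.30 + 277.21 - 110.45 = 540.06
Primary income: -83.57 - 184.63 - 89.44 - 28.43 + 49.55 + 104.94 = -231.58
Secondary income: -16.26 - 98.91 = -115.17
Current account = (-739.51) + 540.06 + (-231.58) + (-115.17) = -546.20
(Excluded from the current account — financial account: sale of domestic government bonds to non-residents 155.76, domestic pension funds' purchases of foreign equities 171.95, inward foreign direct investment in the manufacturing sector 269.42; capital account: acquisition of foreign patents and trademarks (non-produced assets) 22.19.)

-546.20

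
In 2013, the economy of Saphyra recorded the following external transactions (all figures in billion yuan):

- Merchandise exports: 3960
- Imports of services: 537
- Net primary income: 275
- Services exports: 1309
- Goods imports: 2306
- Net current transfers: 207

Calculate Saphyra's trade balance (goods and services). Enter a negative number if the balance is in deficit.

2426

Goods balance = 3960 - 2306 = 1654
Services balance = 1309 - 537 = 772
Trade balance (goods + services) = 1654 + 772 = 2426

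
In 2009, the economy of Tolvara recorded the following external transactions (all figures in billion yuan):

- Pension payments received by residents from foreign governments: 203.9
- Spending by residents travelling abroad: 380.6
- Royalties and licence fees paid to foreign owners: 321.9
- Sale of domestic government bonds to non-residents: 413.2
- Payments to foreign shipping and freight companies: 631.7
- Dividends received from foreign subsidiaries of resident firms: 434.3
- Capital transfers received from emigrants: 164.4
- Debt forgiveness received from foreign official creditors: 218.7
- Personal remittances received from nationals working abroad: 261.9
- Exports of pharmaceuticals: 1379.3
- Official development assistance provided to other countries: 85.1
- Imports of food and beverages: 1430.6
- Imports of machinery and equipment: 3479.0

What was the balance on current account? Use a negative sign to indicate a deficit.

-4049.5

Goods: -1430.6 + 1379.3 - 3479.0 = -3530.3
Services: -321.9 - 631.7 - 380.6 = -1334.2
Primary income: 434.3
Secondary income: 203.9 - 85.1 + 261.9 = 380.7
Current account = (-3530.3) + (-1334.2) + 434.3 + 380.7 = -4049.5
(Excluded from the current account — financial account: sale of domestic government bonds to non-residents 413.2; capital account: capital transfers received from emigrants 164.4, debt forgiveness received from foreign official creditors 218.7.)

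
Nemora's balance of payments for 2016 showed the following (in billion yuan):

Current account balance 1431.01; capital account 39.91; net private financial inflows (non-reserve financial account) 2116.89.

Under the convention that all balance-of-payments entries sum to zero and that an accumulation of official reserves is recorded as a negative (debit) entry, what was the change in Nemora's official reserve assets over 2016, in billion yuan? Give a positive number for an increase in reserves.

3587.81

Official reserve transactions balance = -(1431.01 + 39.91 + 2116.89) = -3587.81
An accumulation of reserves is recorded as a debit (negative entry), so the change in the stock of reserves is the negative of that balance.
Change in official reserves = -(-3587.81) = 3587.81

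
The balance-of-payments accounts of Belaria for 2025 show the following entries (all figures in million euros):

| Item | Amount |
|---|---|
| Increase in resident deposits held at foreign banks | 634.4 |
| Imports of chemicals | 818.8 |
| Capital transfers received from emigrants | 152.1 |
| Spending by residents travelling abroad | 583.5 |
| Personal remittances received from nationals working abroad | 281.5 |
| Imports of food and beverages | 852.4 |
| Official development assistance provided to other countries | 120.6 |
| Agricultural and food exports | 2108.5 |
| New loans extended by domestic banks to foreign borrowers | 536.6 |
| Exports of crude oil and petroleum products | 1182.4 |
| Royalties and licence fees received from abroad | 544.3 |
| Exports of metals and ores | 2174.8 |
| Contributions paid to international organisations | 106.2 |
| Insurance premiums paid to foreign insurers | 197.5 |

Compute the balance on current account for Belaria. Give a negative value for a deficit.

3612.5

Goods: 2174.8 + 2108.5 + 1182.4 - 852.4 - 818.8 = 3794.5
Services: -197.5 - 583.5 + 544.3 = -236.7
Secondary income: -120.6 - 106.2 + 281.5 = 54.7
Current account = 3794.5 + (-236.7) + 54.7 = 3612.5
(Excluded from the current account — financial account: increase in resident deposits held at foreign banks 634.4, new loans extended by domestic banks to foreign borrowers 536.6; capital account: capital transfers received from emigrants 152.1.)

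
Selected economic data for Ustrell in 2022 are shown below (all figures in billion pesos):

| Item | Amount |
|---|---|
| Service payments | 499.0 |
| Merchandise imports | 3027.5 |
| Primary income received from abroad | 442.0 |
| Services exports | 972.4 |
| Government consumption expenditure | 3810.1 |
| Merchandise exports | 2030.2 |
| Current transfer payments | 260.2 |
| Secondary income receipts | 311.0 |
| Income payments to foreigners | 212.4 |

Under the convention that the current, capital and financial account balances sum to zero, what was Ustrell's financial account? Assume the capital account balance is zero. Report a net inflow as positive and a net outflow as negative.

243.5

Goods balance = 2030.2 - 3027.5 = -997.3
Services balance = 972.4 - 499.0 = 473.4
Trade balance (goods + services) = -997.3 + 473.4 = -523.9
Net primary income = 442.0 - 212.4 = 229.6
Net secondary income = 311.0 - 260.2 = 50.8
Current account = -523.9 + 229.6 + 50.8 = -243.5
Financial account = -(-243.5) = 243.5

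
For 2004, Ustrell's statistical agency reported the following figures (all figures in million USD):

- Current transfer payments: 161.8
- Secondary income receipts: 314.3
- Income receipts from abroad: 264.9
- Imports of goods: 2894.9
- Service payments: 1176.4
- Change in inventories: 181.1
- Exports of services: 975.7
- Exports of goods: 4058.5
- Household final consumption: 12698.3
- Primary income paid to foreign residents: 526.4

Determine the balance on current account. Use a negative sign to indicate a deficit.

Goods balance = 4058.5 - 2894.9 = 1163.6
Services balance = 975.7 - 1176.4 = -200.7
Trade balance (goods + services) = 1163.6 + (-200.7) = 962.9
Net primary income = 264.9 - 526.4 = -261.5
Net secondary income = 314.3 - 161.8 = 152.5
Current account = 962.9 + (-261.5) + 152.5 = 853.9

853.9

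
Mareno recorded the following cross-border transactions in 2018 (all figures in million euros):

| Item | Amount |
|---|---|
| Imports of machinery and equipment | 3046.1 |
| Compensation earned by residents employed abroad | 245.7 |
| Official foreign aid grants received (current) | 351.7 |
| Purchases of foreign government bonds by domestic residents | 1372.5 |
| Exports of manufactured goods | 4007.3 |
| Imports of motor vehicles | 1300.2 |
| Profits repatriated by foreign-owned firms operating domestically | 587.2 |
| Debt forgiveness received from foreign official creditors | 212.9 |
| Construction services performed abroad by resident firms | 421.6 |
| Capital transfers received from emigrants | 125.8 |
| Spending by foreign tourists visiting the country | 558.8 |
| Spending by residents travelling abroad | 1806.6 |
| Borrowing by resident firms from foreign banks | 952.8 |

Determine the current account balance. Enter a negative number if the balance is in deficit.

Goods: 4007.3 - 1300.2 - 3046.1 = -339.0
Services: 558.8 - 1806.6 + 421.6 = -826.2
Primary income: 245.7 - 587.2 = -341.5
Secondary income: 351.7
Current account = (-339.0) + (-826.2) + (-341.5) + 351.7 = -1155.0
(Excluded from the current account — financial account: purchases of foreign government bonds by domestic residents 1372.5, borrowing by resident firms from foreign banks 952.8; capital account: debt forgiveness received from foreign official creditors 212.9, capital transfers received from emigrants 125.8.)

-1155.0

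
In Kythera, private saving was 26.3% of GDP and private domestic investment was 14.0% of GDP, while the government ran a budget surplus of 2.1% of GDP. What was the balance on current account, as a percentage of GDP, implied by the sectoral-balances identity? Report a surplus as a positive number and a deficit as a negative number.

14.4

By the sectoral-balances identity, CA = (S_private - I) + (T - G).
Private balance = 26.3 - 14.0 = 12.3
Government balance (T - G) = 2.1
CA = 12.3 + 2.1 = 14.4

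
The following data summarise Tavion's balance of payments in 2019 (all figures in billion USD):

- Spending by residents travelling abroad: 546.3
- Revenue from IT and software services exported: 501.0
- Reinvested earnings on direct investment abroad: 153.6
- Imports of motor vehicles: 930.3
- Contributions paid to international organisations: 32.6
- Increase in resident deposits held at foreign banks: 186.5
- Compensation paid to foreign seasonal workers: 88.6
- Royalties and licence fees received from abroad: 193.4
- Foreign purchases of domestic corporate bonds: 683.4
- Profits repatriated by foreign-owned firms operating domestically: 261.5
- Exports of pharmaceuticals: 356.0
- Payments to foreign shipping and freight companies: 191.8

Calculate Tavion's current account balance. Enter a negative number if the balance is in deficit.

Goods: -930.3 + 356.0 = -574.3
Services: -546.3 + 501.0 - 191.8 + 193.4 = -43.7
Primary income: -88.6 + 153.6 - 261.5 = -196.5
Secondary income: -32.6
Current account = (-574.3) + (-43.7) + (-196.5) + (-32.6) = -847.1
(Excluded from the current account — financial account: increase in resident deposits held at foreign banks 186.5, foreign purchases of domestic corporate bonds 683.4.)

-847.1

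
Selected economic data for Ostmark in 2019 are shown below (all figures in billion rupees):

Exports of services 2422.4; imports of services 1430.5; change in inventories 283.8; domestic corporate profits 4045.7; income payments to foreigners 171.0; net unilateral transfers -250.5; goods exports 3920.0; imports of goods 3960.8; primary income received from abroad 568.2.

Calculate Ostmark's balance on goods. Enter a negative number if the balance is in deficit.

Goods balance = 3920.0 - 3960.8 = -40.8

-40.8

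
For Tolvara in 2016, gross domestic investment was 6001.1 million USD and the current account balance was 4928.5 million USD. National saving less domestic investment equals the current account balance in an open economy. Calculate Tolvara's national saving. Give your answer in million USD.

S - I = CA (net lending to the rest of the world).
S = I + CA = 6001.1 + 4928.5 = 10929.6

10929.6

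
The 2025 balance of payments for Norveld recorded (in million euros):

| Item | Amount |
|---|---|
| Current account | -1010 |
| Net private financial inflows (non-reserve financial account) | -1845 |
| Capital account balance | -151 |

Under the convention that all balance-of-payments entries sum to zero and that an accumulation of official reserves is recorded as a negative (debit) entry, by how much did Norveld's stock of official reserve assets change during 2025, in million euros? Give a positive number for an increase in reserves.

Official reserve transactions balance = -((-1010) + (-151) + (-1845)) = 3006
An accumulation of reserves is recorded as a debit (negative entry), so the change in the stock of reserves is the negative of that balance.
Change in official reserves = -(3006) = -3006

-3006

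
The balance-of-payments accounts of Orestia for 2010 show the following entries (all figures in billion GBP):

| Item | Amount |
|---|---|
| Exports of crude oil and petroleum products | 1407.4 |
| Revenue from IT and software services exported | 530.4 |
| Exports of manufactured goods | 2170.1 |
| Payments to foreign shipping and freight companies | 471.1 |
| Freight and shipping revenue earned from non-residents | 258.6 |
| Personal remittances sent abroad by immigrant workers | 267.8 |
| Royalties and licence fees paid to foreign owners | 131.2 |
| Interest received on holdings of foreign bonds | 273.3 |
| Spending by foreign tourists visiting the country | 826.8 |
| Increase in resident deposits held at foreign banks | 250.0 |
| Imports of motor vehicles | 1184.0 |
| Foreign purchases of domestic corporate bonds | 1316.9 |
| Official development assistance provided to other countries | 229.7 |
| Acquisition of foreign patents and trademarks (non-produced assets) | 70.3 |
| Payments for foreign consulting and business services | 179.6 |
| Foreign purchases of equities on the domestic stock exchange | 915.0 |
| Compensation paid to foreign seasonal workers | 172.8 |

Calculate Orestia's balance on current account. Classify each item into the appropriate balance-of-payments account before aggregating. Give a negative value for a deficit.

2830.4

Goods: 2170.1 - 1184.0 + 1407.4 = 2393.5
Services: -179.6 - 131.2 + 530.4 + 826.8 + 258.6 - 471.1 = 833.9
Primary income: -172.8 + 273.3 = 100.5
Secondary income: -267.8 - 229.7 = -497.5
Current account = 2393.5 + 833.9 + 100.5 + (-497.5) = 2830.4
(Excluded from the current account — financial account: increase in resident deposits held at foreign banks 250.0, foreign purchases of domestic corporate bonds 1316.9, foreign purchases of equities on the domestic stock exchange 915.0; capital account: acquisition of foreign patents and trademarks (non-produced assets) 70.3.)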